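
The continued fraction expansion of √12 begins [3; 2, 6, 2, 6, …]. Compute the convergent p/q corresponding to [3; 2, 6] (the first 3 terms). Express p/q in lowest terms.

Work from the innermost term outward:
Start with 6.
2 + 1/(6/1) = 2 + 1/6 = 13/6
3 + 1/(13/6) = 3 + 6/13 = 45/13

45/13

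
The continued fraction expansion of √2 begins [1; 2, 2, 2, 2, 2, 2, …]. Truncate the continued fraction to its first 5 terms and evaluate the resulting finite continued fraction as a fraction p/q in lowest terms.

Start with 2.
2 + 1/(2/1) = 2 + 1/2 = 5/2
2 + 1/(5/2) = 2 + 2/5 = 12/5
2 + 1/(12/5) = 2 + 5/12 = 29/12
1 + 1/(29/12) = 1 + 12/29 = 41/29

41/29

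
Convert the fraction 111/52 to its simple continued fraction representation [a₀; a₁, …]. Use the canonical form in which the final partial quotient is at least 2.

111 = 2·52 + 7, so a_0 = 2
52 = 7·7 + 3, so a_1 = 7
7 = 2·3 + 1, so a_2 = 2
3 = 3·1 + 0, so a_3 = 3

[2; 7, 2, 3]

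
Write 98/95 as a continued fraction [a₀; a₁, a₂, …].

98 ÷ 95 → quotient 1, remainder 3
95 ÷ 3 → quotient 31, remainder 2
3 ÷ 2 → quotient 1, remainder 1
2 ÷ 1 → quotient 2, remainder 0

[1; 31, 1, 2]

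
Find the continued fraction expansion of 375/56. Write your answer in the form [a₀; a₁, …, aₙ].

[6; 1, 2, 3, 2, 2]

Run the Euclidean algorithm, recording each quotient:
375 ÷ 56 → quotient 6, remainder 39
56 ÷ 39 → quotient 1, remainder 17
39 ÷ 17 → quotient 2, remainder 5
17 ÷ 5 → quotient 3, remainder 2
5 ÷ 2 → quotient 2, remainder 1
2 ÷ 1 → quotient 2, remainder 0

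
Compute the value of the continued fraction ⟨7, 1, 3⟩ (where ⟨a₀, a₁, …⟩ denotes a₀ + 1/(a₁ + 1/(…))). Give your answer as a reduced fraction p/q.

31/4

Build up convergents one term at a time:
a_0 = 7: 7/1
a_1 = 1: 8/1
a_2 = 3: 31/4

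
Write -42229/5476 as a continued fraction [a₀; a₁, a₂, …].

[-8; 3, 2, 7, 3, 6, 2, 2]

⌊-42229/5476⌋ = -8, remainder 1579
⌊5476/1579⌋ = 3, remainder 739
⌊1579/739⌋ = 2, remainder 101
⌊739/101⌋ = 7, remainder 32
⌊101/32⌋ = 3, remainder 5
⌊32/5⌋ = 6, remainder 2
⌊5/2⌋ = 2, remainder 1
⌊2/1⌋ = 2, remainder 0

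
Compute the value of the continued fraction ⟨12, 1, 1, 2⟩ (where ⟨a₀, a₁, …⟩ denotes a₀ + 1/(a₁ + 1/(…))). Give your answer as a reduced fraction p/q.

Work from the innermost term outward:
Start with 2.
1 + 1/(2/1) = 1 + 1/2 = 3/2
1 + 1/(3/2) = 1 + 2/3 = 5/3
12 + 1/(5/3) = 12 + 3/5 = 63/5

63/5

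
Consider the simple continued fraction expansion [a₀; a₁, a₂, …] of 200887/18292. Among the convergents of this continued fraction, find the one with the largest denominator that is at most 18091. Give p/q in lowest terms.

a_0 = 10: 10/1  (≤ bound)
a_1 = 1: 11/1  (≤ bound)
a_2 = 55: 615/56  (≤ bound)
a_3 = 3: 1856/169  (≤ bound)
a_4 = 1: 2471/225  (≤ bound)
a_5 = 1: 4327/394  (≤ bound)
a_6 = 7: 32760/2983  (≤ bound)
a_7 = 6: 200887/18292  (> 18091, stop)

32760/2983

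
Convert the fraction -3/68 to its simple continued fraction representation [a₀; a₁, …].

[-1; 1, 21, 1, 2]

-3 = -1·68 + 65, so a_0 = -1
68 = 1·65 + 3, so a_1 = 1
65 = 21·3 + 2, so a_2 = 21
3 = 1·2 + 1, so a_3 = 1
2 = 2·1 + 0, so a_4 = 2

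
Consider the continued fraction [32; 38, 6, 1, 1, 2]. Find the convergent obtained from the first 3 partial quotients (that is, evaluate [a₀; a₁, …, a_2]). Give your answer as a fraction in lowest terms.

a_0 = 32: 32/1
a_1 = 38: 1217/38
a_2 = 6: 7334/229

7334/229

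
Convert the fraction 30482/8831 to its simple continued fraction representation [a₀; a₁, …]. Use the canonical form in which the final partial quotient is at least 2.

Apply division with remainder until the remainder is 0:
30482 = 3·8831 + 3989, so a_0 = 3
8831 = 2·3989 + 853, so a_1 = 2
3989 = 4·853 + 577, so a_2 = 4
853 = 1·577 + 276, so a_3 = 1
577 = 2·276 + 25, so a_4 = 2
276 = 11·25 + 1, so a_5 = 11
25 = 25·1 + 0, so a_6 = 25

[3; 2, 4, 1, 2, 11, 25]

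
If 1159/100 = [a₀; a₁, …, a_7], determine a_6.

Apply division with remainder until the remainder is 0:
⌊1159/100⌋ = 11, remainder 59
⌊100/59⌋ = 1, remainder 41
⌊59/41⌋ = 1, remainder 18
⌊41/18⌋ = 2, remainder 5
⌊18/5⌋ = 3, remainder 3
⌊5/3⌋ = 1, remainder 2
⌊3/2⌋ = 1, remainder 1

1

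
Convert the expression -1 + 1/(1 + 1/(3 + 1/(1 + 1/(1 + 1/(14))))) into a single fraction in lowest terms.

Start with 14.
1 + 1/(14/1) = 1 + 1/14 = 15/14
1 + 1/(15/14) = 1 + 14/15 = 29/15
3 + 1/(29/15) = 3 + 15/29 = 102/29
1 + 1/(102/29) = 1 + 29/102 = 131/102
-1 + 1/(131/102) = -1 + 102/131 = -29/131

-29/131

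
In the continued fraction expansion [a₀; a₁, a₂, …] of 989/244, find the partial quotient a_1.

18

⌊989/244⌋ = 4, remainder 13
⌊244/13⌋ = 18, remainder 10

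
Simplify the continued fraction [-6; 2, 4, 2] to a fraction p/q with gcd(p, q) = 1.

-111/20

Compute successive convergents:
a_0 = -6: -6/1
a_1 = 2: -11/2
a_2 = 4: -50/9
a_3 = 2: -111/20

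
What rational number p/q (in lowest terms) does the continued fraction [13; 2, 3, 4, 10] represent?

4124/307

a_0 = 13: 13/1
a_1 = 2: 27/2
a_2 = 3: 94/7
a_3 = 4: 403/30
a_4 = 10: 4124/307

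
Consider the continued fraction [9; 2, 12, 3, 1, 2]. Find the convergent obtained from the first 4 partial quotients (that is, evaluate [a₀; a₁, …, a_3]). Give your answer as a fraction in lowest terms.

a_0 = 9: 9/1
a_1 = 2: 19/2
a_2 = 12: 237/25
a_3 = 3: 730/77

730/77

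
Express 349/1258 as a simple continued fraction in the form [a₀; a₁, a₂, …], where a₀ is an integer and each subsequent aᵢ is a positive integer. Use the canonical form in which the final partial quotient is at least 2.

[0; 3, 1, 1, 1, 1, 8, 8]

⌊349/1258⌋ = 0, remainder 349
⌊1258/349⌋ = 3, remainder 211
⌊349/211⌋ = 1, remainder 138
⌊211/138⌋ = 1, remainder 73
⌊138/73⌋ = 1, remainder 65
⌊73/65⌋ = 1, remainder 8
⌊65/8⌋ = 8, remainder 1
⌊8/1⌋ = 8, remainder 0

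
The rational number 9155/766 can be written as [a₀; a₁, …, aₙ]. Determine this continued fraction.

[11; 1, 19, 1, 2, 2, 1, 3]

9155 = 11·766 + 729, so a_0 = 11
766 = 1·729 + 37, so a_1 = 1
729 = 19·37 + 26, so a_2 = 19
37 = 1·26 + 11, so a_3 = 1
26 = 2·11 + 4, so a_4 = 2
11 = 2·4 + 3, so a_5 = 2
4 = 1·3 + 1, so a_6 = 1
3 = 3·1 + 0, so a_7 = 3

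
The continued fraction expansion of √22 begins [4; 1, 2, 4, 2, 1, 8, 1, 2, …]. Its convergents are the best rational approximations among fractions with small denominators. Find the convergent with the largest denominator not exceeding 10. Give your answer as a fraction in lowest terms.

14/3

a_0 = 4: 4/1  (≤ bound)
a_1 = 1: 5/1  (≤ bound)
a_2 = 2: 14/3  (≤ bound)
a_3 = 4: 61/13  (> 10, stop)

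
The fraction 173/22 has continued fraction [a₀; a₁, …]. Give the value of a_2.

173 = 7·22 + 19, so a_0 = 7
22 = 1·19 + 3, so a_1 = 1
19 = 6·3 + 1, so a_2 = 6

6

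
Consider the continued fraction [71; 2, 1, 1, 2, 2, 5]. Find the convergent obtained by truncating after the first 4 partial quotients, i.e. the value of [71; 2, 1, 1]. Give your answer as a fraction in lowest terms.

Use the convergent recurrence hₖ = aₖ·hₖ₋₁ + hₖ₋₂ (and likewise for the denominators kₖ):
a_0 = 71: 71/1
a_1 = 2: 143/2
a_2 = 1: 214/3
a_3 = 1: 357/5

357/5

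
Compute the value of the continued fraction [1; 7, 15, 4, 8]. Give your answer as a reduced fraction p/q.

4057/3554

Collapse the nested fraction from the inside out:
Start with 8.
4 + 1/(8/1) = 4 + 1/8 = 33/8
15 + 1/(33/8) = 15 + 8/33 = 503/33
7 + 1/(503/33) = 7 + 33/503 = 3554/503
1 + 1/(3554/503) = 1 + 503/3554 = 4057/3554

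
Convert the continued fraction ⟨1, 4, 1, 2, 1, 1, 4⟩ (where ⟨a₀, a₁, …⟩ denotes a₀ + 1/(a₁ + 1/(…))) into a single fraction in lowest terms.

183/151

Use the convergent recurrence hₖ = aₖ·hₖ₋₁ + hₖ₋₂ (and likewise for the denominators kₖ):
a_0 = 1: 1/1
a_1 = 4: 5/4
a_2 = 1: 6/5
a_3 = 2: 17/14
a_4 = 1: 23/19
a_5 = 1: 40/33
a_6 = 4: 183/151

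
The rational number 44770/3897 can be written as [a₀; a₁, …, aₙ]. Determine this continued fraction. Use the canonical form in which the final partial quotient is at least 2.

[11; 2, 20, 1, 10, 2, 1, 2]

⌊44770/3897⌋ = 11, remainder 1903
⌊3897/1903⌋ = 2, remainder 91
⌊1903/91⌋ = 20, remainder 83
⌊91/83⌋ = 1, remainder 8
⌊83/8⌋ = 10, remainder 3
⌊8/3⌋ = 2, remainder 2
⌊3/2⌋ = 1, remainder 1
⌊2/1⌋ = 2, remainder 0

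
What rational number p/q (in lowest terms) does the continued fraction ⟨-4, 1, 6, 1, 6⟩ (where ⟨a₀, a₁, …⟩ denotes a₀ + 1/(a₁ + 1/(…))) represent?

-172/55

a_0 = -4: -4/1
a_1 = 1: -3/1
a_2 = 6: -22/7
a_3 = 1: -25/8
a_4 = 6: -172/55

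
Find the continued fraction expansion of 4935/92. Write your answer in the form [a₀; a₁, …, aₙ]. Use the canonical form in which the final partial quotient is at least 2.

Apply division with remainder until the remainder is 0:
4935 ÷ 92 → quotient 53, remainder 59
92 ÷ 59 → quotient 1, remainder 33
59 ÷ 33 → quotient 1, remainder 26
33 ÷ 26 → quotient 1, remainder 7
26 ÷ 7 → quotient 3, remainder 5
7 ÷ 5 → quotient 1, remainder 2
5 ÷ 2 → quotient 2, remainder 1
2 ÷ 1 → quotient 2, remainder 0

[53; 1, 1, 1, 3, 1, 2, 2]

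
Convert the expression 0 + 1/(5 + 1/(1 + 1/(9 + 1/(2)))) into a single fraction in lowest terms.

a_0 = 0: 0/1
a_1 = 5: 1/5
a_2 = 1: 1/6
a_3 = 9: 10/59
a_4 = 2: 21/124

21/124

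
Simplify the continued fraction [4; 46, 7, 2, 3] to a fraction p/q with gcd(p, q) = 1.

9648/2399

Start with 3.
2 + 1/(3/1) = 2 + 1/3 = 7/3
7 + 1/(7/3) = 7 + 3/7 = 52/7
46 + 1/(52/7) = 46 + 7/52 = 2399/52
4 + 1/(2399/52) = 4 + 52/2399 = 9648/2399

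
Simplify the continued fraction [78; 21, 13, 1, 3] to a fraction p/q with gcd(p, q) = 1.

90457/1159

a_0 = 78: 78/1
a_1 = 21: 1639/21
a_2 = 13: 21385/274
a_3 = 1: 23024/295
a_4 = 3: 90457/1159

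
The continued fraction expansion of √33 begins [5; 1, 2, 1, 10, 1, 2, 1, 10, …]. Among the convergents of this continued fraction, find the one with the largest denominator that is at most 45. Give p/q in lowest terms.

247/43

List convergents until the denominator exceeds the bound:
a_0 = 5: 5/1  (≤ bound)
a_1 = 1: 6/1  (≤ bound)
a_2 = 2: 17/3  (≤ bound)
a_3 = 1: 23/4  (≤ bound)
a_4 = 10: 247/43  (≤ bound)
a_5 = 1: 270/47  (> 45, stop)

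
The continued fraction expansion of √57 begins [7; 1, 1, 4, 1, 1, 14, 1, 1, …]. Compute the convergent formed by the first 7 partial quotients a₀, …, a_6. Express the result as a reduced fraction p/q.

2197/291

Start with 14.
1 + 1/(14/1) = 1 + 1/14 = 15/14
1 + 1/(15/14) = 1 + 14/15 = 29/15
4 + 1/(29/15) = 4 + 15/29 = 131/29
1 + 1/(131/29) = 1 + 29/131 = 160/131
1 + 1/(160/131) = 1 + 131/160 = 291/160
7 + 1/(291/160) = 7 + 160/291 = 2197/291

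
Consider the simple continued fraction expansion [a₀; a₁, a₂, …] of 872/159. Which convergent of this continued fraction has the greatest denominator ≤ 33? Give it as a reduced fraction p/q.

a_0 = 5: 5/1  (≤ bound)
a_1 = 2: 11/2  (≤ bound)
a_2 = 15: 170/31  (≤ bound)
a_3 = 2: 351/64  (> 33, stop)

170/31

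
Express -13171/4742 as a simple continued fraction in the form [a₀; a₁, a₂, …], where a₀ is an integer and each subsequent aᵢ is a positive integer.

⌊-13171/4742⌋ = -3, remainder 1055
⌊4742/1055⌋ = 4, remainder 522
⌊1055/522⌋ = 2, remainder 11
⌊522/11⌋ = 47, remainder 5
⌊11/5⌋ = 2, remainder 1
⌊5/1⌋ = 5, remainder 0

[-3; 4, 2, 47, 2, 5]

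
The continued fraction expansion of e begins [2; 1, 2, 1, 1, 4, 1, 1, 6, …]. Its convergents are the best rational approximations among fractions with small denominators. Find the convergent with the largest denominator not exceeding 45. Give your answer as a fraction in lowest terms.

List convergents until the denominator exceeds the bound:
a_0 = 2: 2/1  (≤ bound)
a_1 = 1: 3/1  (≤ bound)
a_2 = 2: 8/3  (≤ bound)
a_3 = 1: 11/4  (≤ bound)
a_4 = 1: 19/7  (≤ bound)
a_5 = 4: 87/32  (≤ bound)
a_6 = 1: 106/39  (≤ bound)
a_7 = 1: 193/71  (> 45, stop)

106/39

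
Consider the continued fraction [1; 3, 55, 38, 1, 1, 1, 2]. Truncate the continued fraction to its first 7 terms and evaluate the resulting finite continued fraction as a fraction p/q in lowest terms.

a_0 = 1: 1/1
a_1 = 3: 4/3
a_2 = 55: 221/166
a_3 = 38: 8402/6311
a_4 = 1: 8623/6477
a_5 = 1: 17025/12788
a_6 = 1: 25648/19265

25648/19265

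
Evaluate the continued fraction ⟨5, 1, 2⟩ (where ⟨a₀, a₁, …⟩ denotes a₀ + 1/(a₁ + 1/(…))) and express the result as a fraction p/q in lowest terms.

17/3

a_0 = 5: 5/1
a_1 = 1: 6/1
a_2 = 2: 17/3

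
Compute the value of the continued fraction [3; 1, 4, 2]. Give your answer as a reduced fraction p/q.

42/11

Start with 2.
4 + 1/(2/1) = 4 + 1/2 = 9/2
1 + 1/(9/2) = 1 + 2/9 = 11/9
3 + 1/(11/9) = 3 + 9/11 = 42/11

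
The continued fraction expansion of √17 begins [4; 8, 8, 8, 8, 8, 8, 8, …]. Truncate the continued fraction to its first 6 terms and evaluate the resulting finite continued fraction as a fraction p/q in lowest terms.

143649/34840

Build up convergents one term at a time:
a_0 = 4: 4/1
a_1 = 8: 33/8
a_2 = 8: 268/65
a_3 = 8: 2177/528
a_4 = 8: 17684/4289
a_5 = 8: 143649/34840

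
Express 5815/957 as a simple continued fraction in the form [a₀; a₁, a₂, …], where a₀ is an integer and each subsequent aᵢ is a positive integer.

[6; 13, 9, 8]

Repeatedly divide and take the remainder:
⌊5815/957⌋ = 6, remainder 73
⌊957/73⌋ = 13, remainder 8
⌊73/8⌋ = 9, remainder 1
⌊8/1⌋ = 8, remainder 0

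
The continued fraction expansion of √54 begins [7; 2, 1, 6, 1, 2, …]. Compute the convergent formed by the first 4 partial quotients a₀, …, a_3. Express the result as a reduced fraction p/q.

147/20

a_0 = 7: 7/1
a_1 = 2: 15/2
a_2 = 1: 22/3
a_3 = 6: 147/20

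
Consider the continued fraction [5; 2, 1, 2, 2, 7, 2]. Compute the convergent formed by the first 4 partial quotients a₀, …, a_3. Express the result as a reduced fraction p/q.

43/8

Collapse the nested fraction from the inside out:
Start with 2.
1 + 1/(2/1) = 1 + 1/2 = 3/2
2 + 1/(3/2) = 2 + 2/3 = 8/3
5 + 1/(8/3) = 5 + 3/8 = 43/8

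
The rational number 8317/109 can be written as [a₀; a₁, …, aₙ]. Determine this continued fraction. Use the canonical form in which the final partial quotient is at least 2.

[76; 3, 3, 3, 3]

8317 ÷ 109 → quotient 76, remainder 33
109 ÷ 33 → quotient 3, remainder 10
33 ÷ 10 → quotient 3, remainder 3
10 ÷ 3 → quotient 3, remainder 1
3 ÷ 1 → quotient 3, remainder 0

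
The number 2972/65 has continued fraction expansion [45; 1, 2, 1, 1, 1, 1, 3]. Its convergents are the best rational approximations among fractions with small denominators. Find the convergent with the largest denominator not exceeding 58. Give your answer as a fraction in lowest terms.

List convergents until the denominator exceeds the bound:
a_0 = 45: 45/1  (≤ bound)
a_1 = 1: 46/1  (≤ bound)
a_2 = 2: 137/3  (≤ bound)
a_3 = 1: 183/4  (≤ bound)
a_4 = 1: 320/7  (≤ bound)
a_5 = 1: 503/11  (≤ bound)
a_6 = 1: 823/18  (≤ bound)
a_7 = 3: 2972/65  (> 58, stop)

823/18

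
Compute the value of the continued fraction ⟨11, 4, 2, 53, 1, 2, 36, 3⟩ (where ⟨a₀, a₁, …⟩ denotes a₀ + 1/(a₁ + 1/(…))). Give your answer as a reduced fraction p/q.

Start with 3.
36 + 1/(3/1) = 36 + 1/3 = 109/3
2 + 1/(109/3) = 2 + 3/109 = 221/109
1 + 1/(221/109) = 1 + 109/221 = 330/221
53 + 1/(330/221) = 53 + 221/330 = 17711/330
2 + 1/(17711/330) = 2 + 330/17711 = 35752/17711
4 + 1/(35752/17711) = 4 + 17711/35752 = 160719/35752
11 + 1/(160719/35752) = 11 + 35752/160719 = 1803661/160719

1803661/160719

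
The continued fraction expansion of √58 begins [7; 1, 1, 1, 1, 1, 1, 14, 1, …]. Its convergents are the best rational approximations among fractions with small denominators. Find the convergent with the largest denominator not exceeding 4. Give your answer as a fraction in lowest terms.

23/3

a_0 = 7: 7/1  (≤ bound)
a_1 = 1: 8/1  (≤ bound)
a_2 = 1: 15/2  (≤ bound)
a_3 = 1: 23/3  (≤ bound)
a_4 = 1: 38/5  (> 4, stop)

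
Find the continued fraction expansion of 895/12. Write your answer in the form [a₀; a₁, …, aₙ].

[74; 1, 1, 2, 2]

Run the Euclidean algorithm, recording each quotient:
895 = 74·12 + 7, so a_0 = 74
12 = 1·7 + 5, so a_1 = 1
7 = 1·5 + 2, so a_2 = 1
5 = 2·2 + 1, so a_3 = 2
2 = 2·1 + 0, so a_4 = 2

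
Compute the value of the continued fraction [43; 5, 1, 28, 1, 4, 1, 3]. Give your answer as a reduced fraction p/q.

Compute successive convergents:
a_0 = 43: 43/1
a_1 = 5: 216/5
a_2 = 1: 259/6
a_3 = 28: 7468/173
a_4 = 1: 7727/179
a_5 = 4: 38376/889
a_6 = 1: 46103/1068
a_7 = 3: 176685/4093

176685/4093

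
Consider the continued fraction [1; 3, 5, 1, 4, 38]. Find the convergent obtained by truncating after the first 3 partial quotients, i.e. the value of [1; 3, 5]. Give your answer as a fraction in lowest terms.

21/16

Collapse the nested fraction from the inside out:
Start with 5.
3 + 1/(5/1) = 3 + 1/5 = 16/5
1 + 1/(16/5) = 1 + 5/16 = 21/16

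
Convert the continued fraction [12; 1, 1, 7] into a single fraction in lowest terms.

188/15

Start with 7.
1 + 1/(7/1) = 1 + 1/7 = 8/7
1 + 1/(8/7) = 1 + 7/8 = 15/8
12 + 1/(15/8) = 12 + 8/15 = 188/15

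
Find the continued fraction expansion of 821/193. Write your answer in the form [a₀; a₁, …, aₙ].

[4; 3, 1, 15, 3]

⌊821/193⌋ = 4, remainder 49
⌊193/49⌋ = 3, remainder 46
⌊49/46⌋ = 1, remainder 3
⌊46/3⌋ = 15, remainder 1
⌊3/1⌋ = 3, remainder 0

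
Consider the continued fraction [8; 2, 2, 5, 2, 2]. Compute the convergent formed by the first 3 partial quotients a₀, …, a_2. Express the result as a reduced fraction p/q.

Start with 2.
2 + 1/(2/1) = 2 + 1/2 = 5/2
8 + 1/(5/2) = 8 + 2/5 = 42/5

42/5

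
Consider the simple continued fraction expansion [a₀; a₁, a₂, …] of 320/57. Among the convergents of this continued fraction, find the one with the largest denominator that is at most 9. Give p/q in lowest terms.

28/5

List convergents until the denominator exceeds the bound:
a_0 = 5: 5/1  (≤ bound)
a_1 = 1: 6/1  (≤ bound)
a_2 = 1: 11/2  (≤ bound)
a_3 = 1: 17/3  (≤ bound)
a_4 = 1: 28/5  (≤ bound)
a_5 = 2: 73/13  (> 9, stop)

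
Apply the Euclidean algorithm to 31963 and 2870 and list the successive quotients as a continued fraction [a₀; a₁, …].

⌊31963/2870⌋ = 11, remainder 393
⌊2870/393⌋ = 7, remainder 119
⌊393/119⌋ = 3, remainder 36
⌊119/36⌋ = 3, remainder 11
⌊36/11⌋ = 3, remainder 3
⌊11/3⌋ = 3, remainder 2
⌊3/2⌋ = 1, remainder 1
⌊2/1⌋ = 2, remainder 0

[11; 7, 3, 3, 3, 3, 1, 2]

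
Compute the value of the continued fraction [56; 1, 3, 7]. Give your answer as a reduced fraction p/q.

Start with 7.
3 + 1/(7/1) = 3 + 1/7 = 22/7
1 + 1/(22/7) = 1 + 7/22 = 29/22
56 + 1/(29/22) = 56 + 22/29 = 1646/29

1646/29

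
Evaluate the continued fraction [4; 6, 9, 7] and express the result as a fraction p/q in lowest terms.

1628/391

a_0 = 4: 4/1
a_1 = 6: 25/6
a_2 = 9: 229/55
a_3 = 7: 1628/391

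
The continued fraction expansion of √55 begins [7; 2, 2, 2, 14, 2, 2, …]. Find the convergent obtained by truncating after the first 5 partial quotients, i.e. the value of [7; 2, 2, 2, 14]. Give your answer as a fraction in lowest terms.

Start with 14.
2 + 1/(14/1) = 2 + 1/14 = 29/14
2 + 1/(29/14) = 2 + 14/29 = 72/29
2 + 1/(72/29) = 2 + 29/72 = 173/72
7 + 1/(173/72) = 7 + 72/173 = 1283/173

1283/173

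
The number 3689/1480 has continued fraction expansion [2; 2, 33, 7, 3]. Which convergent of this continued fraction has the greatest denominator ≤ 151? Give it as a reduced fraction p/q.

a_0 = 2: 2/1  (≤ bound)
a_1 = 2: 5/2  (≤ bound)
a_2 = 33: 167/67  (≤ bound)
a_3 = 7: 1174/471  (> 151, stop)

167/67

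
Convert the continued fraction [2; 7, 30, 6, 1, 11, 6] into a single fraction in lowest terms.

Start with 6.
11 + 1/(6/1) = 11 + 1/6 = 67/6
1 + 1/(67/6) = 1 + 6/67 = 73/67
6 + 1/(73/67) = 6 + 67/73 = 505/73
30 + 1/(505/73) = 30 + 73/505 = 15223/505
7 + 1/(15223/505) = 7 + 505/15223 = 107066/15223
2 + 1/(107066/15223) = 2 + 15223/107066 = 229355/107066

229355/107066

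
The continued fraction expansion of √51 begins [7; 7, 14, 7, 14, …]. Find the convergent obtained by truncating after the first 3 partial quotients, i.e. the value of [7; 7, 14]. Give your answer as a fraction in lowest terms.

Build up convergents one term at a time:
a_0 = 7: 7/1
a_1 = 7: 50/7
a_2 = 14: 707/99

707/99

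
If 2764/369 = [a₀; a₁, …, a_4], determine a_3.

1

2764 = 7·369 + 181, so a_0 = 7
369 = 2·181 + 7, so a_1 = 2
181 = 25·7 + 6, so a_2 = 25
7 = 1·6 + 1, so a_3 = 1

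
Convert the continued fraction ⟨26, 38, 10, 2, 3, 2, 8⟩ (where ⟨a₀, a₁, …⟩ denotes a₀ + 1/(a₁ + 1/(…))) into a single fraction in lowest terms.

a_0 = 26: 26/1
a_1 = 38: 989/38
a_2 = 10: 9916/381
a_3 = 2: 20821/800
a_4 = 3: 72379/2781
a_5 = 2: 165579/6362
a_6 = 8: 1397011/53677

1397011/53677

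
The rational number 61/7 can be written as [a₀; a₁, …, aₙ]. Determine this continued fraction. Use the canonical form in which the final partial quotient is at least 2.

61 ÷ 7 → quotient 8, remainder 5
7 ÷ 5 → quotient 1, remainder 2
5 ÷ 2 → quotient 2, remainder 1
2 ÷ 1 → quotient 2, remainder 0

[8; 1, 2, 2]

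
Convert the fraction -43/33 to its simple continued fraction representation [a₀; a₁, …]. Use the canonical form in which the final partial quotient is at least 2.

[-2; 1, 2, 3, 3]

Repeatedly divide and take the remainder:
-43 ÷ 33 → quotient -2, remainder 23
33 ÷ 23 → quotient 1, remainder 10
23 ÷ 10 → quotient 2, remainder 3
10 ÷ 3 → quotient 3, remainder 1
3 ÷ 1 → quotient 3, remainder 0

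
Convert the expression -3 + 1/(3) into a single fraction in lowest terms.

-8/3

Build up convergents one term at a time:
a_0 = -3: -3/1
a_1 = 3: -8/3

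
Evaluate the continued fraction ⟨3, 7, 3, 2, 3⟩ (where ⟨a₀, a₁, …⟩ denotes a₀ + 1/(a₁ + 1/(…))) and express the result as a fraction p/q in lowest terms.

Work from the innermost term outward:
Start with 3.
2 + 1/(3/1) = 2 + 1/3 = 7/3
3 + 1/(7/3) = 3 + 3/7 = 24/7
7 + 1/(24/7) = 7 + 7/24 = 175/24
3 + 1/(175/24) = 3 + 24/175 = 549/175

549/175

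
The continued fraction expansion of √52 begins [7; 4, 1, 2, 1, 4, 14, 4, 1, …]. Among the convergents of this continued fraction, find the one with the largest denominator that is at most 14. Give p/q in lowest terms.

101/14

a_0 = 7: 7/1  (≤ bound)
a_1 = 4: 29/4  (≤ bound)
a_2 = 1: 36/5  (≤ bound)
a_3 = 2: 101/14  (≤ bound)
a_4 = 1: 137/19  (> 14, stop)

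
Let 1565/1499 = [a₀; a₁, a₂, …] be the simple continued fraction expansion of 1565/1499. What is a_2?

1

1565 = 1·1499 + 66, so a_0 = 1
1499 = 22·66 + 47, so a_1 = 22
66 = 1·47 + 19, so a_2 = 1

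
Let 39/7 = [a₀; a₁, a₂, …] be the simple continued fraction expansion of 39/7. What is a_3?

3

39 = 5·7 + 4, so a_0 = 5
7 = 1·4 + 3, so a_1 = 1
4 = 1·3 + 1, so a_2 = 1
3 = 3·1 + 0, so a_3 = 3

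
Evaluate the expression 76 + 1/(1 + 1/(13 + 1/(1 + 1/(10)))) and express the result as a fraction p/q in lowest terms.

12617/164

Use the convergent recurrence hₖ = aₖ·hₖ₋₁ + hₖ₋₂ (and likewise for the denominators kₖ):
a_0 = 76: 76/1
a_1 = 1: 77/1
a_2 = 13: 1077/14
a_3 = 1: 1154/15
a_4 = 10: 12617/164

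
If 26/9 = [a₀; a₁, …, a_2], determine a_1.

1

26 = 2·9 + 8, so a_0 = 2
9 = 1·8 + 1, so a_1 = 1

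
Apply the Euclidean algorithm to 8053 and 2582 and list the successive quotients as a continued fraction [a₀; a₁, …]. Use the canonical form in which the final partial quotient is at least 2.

[3; 8, 2, 2, 3, 2, 3, 2]

⌊8053/2582⌋ = 3, remainder 307
⌊2582/307⌋ = 8, remainder 126
⌊307/126⌋ = 2, remainder 55
⌊126/55⌋ = 2, remainder 16
⌊55/16⌋ = 3, remainder 7
⌊16/7⌋ = 2, remainder 2
⌊7/2⌋ = 3, remainder 1
⌊2/1⌋ = 2, remainder 0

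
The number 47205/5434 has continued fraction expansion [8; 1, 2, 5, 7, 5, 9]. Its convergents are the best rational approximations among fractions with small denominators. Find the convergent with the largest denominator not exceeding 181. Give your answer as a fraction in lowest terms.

List convergents until the denominator exceeds the bound:
a_0 = 8: 8/1  (≤ bound)
a_1 = 1: 9/1  (≤ bound)
a_2 = 2: 26/3  (≤ bound)
a_3 = 5: 139/16  (≤ bound)
a_4 = 7: 999/115  (≤ bound)
a_5 = 5: 5134/591  (> 181, stop)

999/115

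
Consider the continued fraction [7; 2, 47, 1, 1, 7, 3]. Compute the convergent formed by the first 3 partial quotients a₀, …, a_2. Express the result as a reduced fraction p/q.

Start with 47.
2 + 1/(47/1) = 2 + 1/47 = 95/47
7 + 1/(95/47) = 7 + 47/95 = 712/95

712/95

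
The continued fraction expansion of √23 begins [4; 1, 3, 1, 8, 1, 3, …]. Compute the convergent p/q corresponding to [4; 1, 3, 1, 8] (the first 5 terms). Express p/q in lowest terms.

a_0 = 4: 4/1
a_1 = 1: 5/1
a_2 = 3: 19/4
a_3 = 1: 24/5
a_4 = 8: 211/44

211/44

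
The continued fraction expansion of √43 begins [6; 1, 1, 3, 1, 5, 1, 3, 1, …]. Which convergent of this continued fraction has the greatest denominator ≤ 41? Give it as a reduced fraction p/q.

59/9

a_0 = 6: 6/1  (≤ bound)
a_1 = 1: 7/1  (≤ bound)
a_2 = 1: 13/2  (≤ bound)
a_3 = 3: 46/7  (≤ bound)
a_4 = 1: 59/9  (≤ bound)
a_5 = 5: 341/52  (> 41, stop)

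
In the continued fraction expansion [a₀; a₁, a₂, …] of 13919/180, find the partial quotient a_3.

13919 = 77·180 + 59, so a_0 = 77
180 = 3·59 + 3, so a_1 = 3
59 = 19·3 + 2, so a_2 = 19
3 = 1·2 + 1, so a_3 = 1

1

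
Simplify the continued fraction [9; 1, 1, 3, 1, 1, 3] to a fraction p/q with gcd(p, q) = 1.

545/57

Start with 3.
1 + 1/(3/1) = 1 + 1/3 = 4/3
1 + 1/(4/3) = 1 + 3/4 = 7/4
3 + 1/(7/4) = 3 + 4/7 = 25/7
1 + 1/(25/7) = 1 + 7/25 = 32/25
1 + 1/(32/25) = 1 + 25/32 = 57/32
9 + 1/(57/32) = 9 + 32/57 = 545/57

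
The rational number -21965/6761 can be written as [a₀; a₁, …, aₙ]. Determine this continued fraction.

Run the Euclidean algorithm, recording each quotient:
-21965 = -4·6761 + 5079, so a_0 = -4
6761 = 1·5079 + 1682, so a_1 = 1
5079 = 3·1682 + 33, so a_2 = 3
1682 = 50·33 + 32, so a_3 = 50
33 = 1·32 + 1, so a_4 = 1
32 = 32·1 + 0, so a_5 = 32

[-4; 1, 3, 50, 1, 32]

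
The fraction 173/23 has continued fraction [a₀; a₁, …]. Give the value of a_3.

11

Apply division with remainder until the remainder is 0:
⌊173/23⌋ = 7, remainder 12
⌊23/12⌋ = 1, remainder 11
⌊12/11⌋ = 1, remainder 1
⌊11/1⌋ = 11, remainder 0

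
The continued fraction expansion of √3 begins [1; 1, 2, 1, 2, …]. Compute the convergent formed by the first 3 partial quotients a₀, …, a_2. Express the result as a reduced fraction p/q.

Start with 2.
1 + 1/(2/1) = 1 + 1/2 = 3/2
1 + 1/(3/2) = 1 + 2/3 = 5/3

5/3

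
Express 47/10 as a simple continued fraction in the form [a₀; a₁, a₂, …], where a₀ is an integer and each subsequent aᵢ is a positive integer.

⌊47/10⌋ = 4, remainder 7
⌊10/7⌋ = 1, remainder 3
⌊7/3⌋ = 2, remainder 1
⌊3/1⌋ = 3, remainder 0

[4; 1, 2, 3]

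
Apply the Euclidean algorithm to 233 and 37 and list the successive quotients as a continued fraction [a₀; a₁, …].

Apply division with remainder until the remainder is 0:
233 ÷ 37 → quotient 6, remainder 11
37 ÷ 11 → quotient 3, remainder 4
11 ÷ 4 → quotient 2, remainder 3
4 ÷ 3 → quotient 1, remainder 1
3 ÷ 1 → quotient 3, remainder 0

[6; 3, 2, 1, 3]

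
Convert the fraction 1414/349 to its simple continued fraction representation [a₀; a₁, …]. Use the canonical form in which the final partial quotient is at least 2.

⌊1414/349⌋ = 4, remainder 18
⌊349/18⌋ = 19, remainder 7
⌊18/7⌋ = 2, remainder 4
⌊7/4⌋ = 1, remainder 3
⌊4/3⌋ = 1, remainder 1
⌊3/1⌋ = 3, remainder 0

[4; 19, 2, 1, 1, 3]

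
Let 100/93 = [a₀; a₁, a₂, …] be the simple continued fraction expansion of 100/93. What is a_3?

Run the Euclidean algorithm, recording each quotient:
100 ÷ 93 → quotient 1, remainder 7
93 ÷ 7 → quotient 13, remainder 2
7 ÷ 2 → quotient 3, remainder 1
2 ÷ 1 → quotient 2, remainder 0

2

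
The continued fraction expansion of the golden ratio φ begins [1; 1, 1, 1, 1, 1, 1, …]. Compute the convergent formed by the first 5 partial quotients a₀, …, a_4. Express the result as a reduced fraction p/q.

a_0 = 1: 1/1
a_1 = 1: 2/1
a_2 = 1: 3/2
a_3 = 1: 5/3
a_4 = 1: 8/5

8/5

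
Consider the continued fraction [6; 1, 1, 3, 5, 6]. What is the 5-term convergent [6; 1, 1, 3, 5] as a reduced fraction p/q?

Starting at the tail and folding back:
Start with 5.
3 + 1/(5/1) = 3 + 1/5 = 16/5
1 + 1/(16/5) = 1 + 5/16 = 21/16
1 + 1/(21/16) = 1 + 16/21 = 37/21
6 + 1/(37/21) = 6 + 21/37 = 243/37

243/37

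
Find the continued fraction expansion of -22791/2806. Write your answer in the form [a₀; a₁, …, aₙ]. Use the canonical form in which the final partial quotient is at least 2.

[-9; 1, 7, 5, 1, 1, 7, 4]

Apply division with remainder until the remainder is 0:
-22791 ÷ 2806 → quotient -9, remainder 2463
2806 ÷ 2463 → quotient 1, remainder 343
2463 ÷ 343 → quotient 7, remainder 62
343 ÷ 62 → quotient 5, remainder 33
62 ÷ 33 → quotient 1, remainder 29
33 ÷ 29 → quotient 1, remainder 4
29 ÷ 4 → quotient 7, remainder 1
4 ÷ 1 → quotient 4, remainder 0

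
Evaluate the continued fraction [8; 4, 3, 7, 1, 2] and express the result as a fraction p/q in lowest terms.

Build up convergents one term at a time:
a_0 = 8: 8/1
a_1 = 4: 33/4
a_2 = 3: 107/13
a_3 = 7: 782/95
a_4 = 1: 889/108
a_5 = 2: 2560/311

2560/311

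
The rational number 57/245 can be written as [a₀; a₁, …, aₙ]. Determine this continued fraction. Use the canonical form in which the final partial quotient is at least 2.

⌊57/245⌋ = 0, remainder 57
⌊245/57⌋ = 4, remainder 17
⌊57/17⌋ = 3, remainder 6
⌊17/6⌋ = 2, remainder 5
⌊6/5⌋ = 1, remainder 1
⌊5/1⌋ = 5, remainder 0

[0; 4, 3, 2, 1, 5]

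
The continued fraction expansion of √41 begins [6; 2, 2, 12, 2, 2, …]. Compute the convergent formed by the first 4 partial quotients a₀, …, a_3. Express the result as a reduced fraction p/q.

a_0 = 6: 6/1
a_1 = 2: 13/2
a_2 = 2: 32/5
a_3 = 12: 397/62

397/62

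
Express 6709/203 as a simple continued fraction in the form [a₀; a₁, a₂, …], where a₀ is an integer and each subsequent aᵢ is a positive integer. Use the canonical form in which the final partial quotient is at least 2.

[33; 20, 3, 3]

⌊6709/203⌋ = 33, remainder 10
⌊203/10⌋ = 20, remainder 3
⌊10/3⌋ = 3, remainder 1
⌊3/1⌋ = 3, remainder 0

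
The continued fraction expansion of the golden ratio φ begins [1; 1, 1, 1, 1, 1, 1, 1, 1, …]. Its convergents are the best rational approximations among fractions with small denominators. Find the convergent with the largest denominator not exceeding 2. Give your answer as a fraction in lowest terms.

a_0 = 1: 1/1  (≤ bound)
a_1 = 1: 2/1  (≤ bound)
a_2 = 1: 3/2  (≤ bound)
a_3 = 1: 5/3  (> 2, stop)

3/2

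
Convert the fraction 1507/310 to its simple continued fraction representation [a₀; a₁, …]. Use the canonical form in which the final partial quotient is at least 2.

Apply division with remainder until the remainder is 0:
1507 = 4·310 + 267, so a_0 = 4
310 = 1·267 + 43, so a_1 = 1
267 = 6·43 + 9, so a_2 = 6
43 = 4·9 + 7, so a_3 = 4
9 = 1·7 + 2, so a_4 = 1
7 = 3·2 + 1, so a_5 = 3
2 = 2·1 + 0, so a_6 = 2

[4; 1, 6, 4, 1, 3, 2]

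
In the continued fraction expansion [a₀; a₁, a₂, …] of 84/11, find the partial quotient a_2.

Repeatedly divide and take the remainder:
84 = 7·11 + 7, so a_0 = 7
11 = 1·7 + 4, so a_1 = 1
7 = 1·4 + 3, so a_2 = 1

1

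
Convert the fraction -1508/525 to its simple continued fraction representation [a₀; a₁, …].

Run the Euclidean algorithm, recording each quotient:
-1508 = -3·525 + 67, so a_0 = -3
525 = 7·67 + 56, so a_1 = 7
67 = 1·56 + 11, so a_2 = 1
56 = 5·11 + 1, so a_3 = 5
11 = 11·1 + 0, so a_4 = 11

[-3; 7, 1, 5, 11]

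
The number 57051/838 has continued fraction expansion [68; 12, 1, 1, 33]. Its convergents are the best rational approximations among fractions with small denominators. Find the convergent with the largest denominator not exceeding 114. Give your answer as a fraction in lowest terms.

1702/25

a_0 = 68: 68/1  (≤ bound)
a_1 = 12: 817/12  (≤ bound)
a_2 = 1: 885/13  (≤ bound)
a_3 = 1: 1702/25  (≤ bound)
a_4 = 33: 57051/838  (> 114, stop)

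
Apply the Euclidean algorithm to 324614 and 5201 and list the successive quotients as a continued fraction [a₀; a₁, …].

[62; 2, 2, 2, 1, 1, 44, 4]

324614 = 62·5201 + 2152, so a_0 = 62
5201 = 2·2152 + 897, so a_1 = 2
2152 = 2·897 + 358, so a_2 = 2
897 = 2·358 + 181, so a_3 = 2
358 = 1·181 + 177, so a_4 = 1
181 = 1·177 + 4, so a_5 = 1
177 = 44·4 + 1, so a_6 = 44
4 = 4·1 + 0, so a_7 = 4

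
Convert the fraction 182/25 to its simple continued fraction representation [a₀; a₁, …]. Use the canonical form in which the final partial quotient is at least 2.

[7; 3, 1, 1, 3]

Apply division with remainder until the remainder is 0:
⌊182/25⌋ = 7, remainder 7
⌊25/7⌋ = 3, remainder 4
⌊7/4⌋ = 1, remainder 3
⌊4/3⌋ = 1, remainder 1
⌊3/1⌋ = 3, remainder 0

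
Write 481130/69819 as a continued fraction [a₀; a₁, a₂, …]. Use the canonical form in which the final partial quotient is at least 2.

[6; 1, 8, 5, 2, 6, 15, 7]

⌊481130/69819⌋ = 6, remainder 62216
⌊69819/62216⌋ = 1, remainder 7603
⌊62216/7603⌋ = 8, remainder 1392
⌊7603/1392⌋ = 5, remainder 643
⌊1392/643⌋ = 2, remainder 106
⌊643/106⌋ = 6, remainder 7
⌊106/7⌋ = 15, remainder 1
⌊7/1⌋ = 7, remainder 0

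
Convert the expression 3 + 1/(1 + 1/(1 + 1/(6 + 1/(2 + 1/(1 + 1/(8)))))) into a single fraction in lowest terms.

1259/356

Start with 8.
1 + 1/(8/1) = 1 + 1/8 = 9/8
2 + 1/(9/8) = 2 + 8/9 = 26/9
6 + 1/(26/9) = 6 + 9/26 = 165/26
1 + 1/(165/26) = 1 + 26/165 = 191/165
1 + 1/(191/165) = 1 + 165/191 = 356/191
3 + 1/(356/191) = 3 + 191/356 = 1259/356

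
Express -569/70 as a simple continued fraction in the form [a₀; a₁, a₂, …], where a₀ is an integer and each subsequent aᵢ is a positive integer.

[-9; 1, 6, 1, 3, 2]

Run the Euclidean algorithm, recording each quotient:
-569 ÷ 70 → quotient -9, remainder 61
70 ÷ 61 → quotient 1, remainder 9
61 ÷ 9 → quotient 6, remainder 7
9 ÷ 7 → quotient 1, remainder 2
7 ÷ 2 → quotient 3, remainder 1
2 ÷ 1 → quotient 2, remainder 0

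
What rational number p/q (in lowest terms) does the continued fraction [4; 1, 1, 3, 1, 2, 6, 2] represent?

Build up convergents one term at a time:
a_0 = 4: 4/1
a_1 = 1: 5/1
a_2 = 1: 9/2
a_3 = 3: 32/7
a_4 = 1: 41/9
a_5 = 2: 114/25
a_6 = 6: 725/159
a_7 = 2: 1564/343

1564/343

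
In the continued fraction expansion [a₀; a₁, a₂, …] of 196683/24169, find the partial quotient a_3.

⌊196683/24169⌋ = 8, remainder 3331
⌊24169/3331⌋ = 7, remainder 852
⌊3331/852⌋ = 3, remainder 775
⌊852/775⌋ = 1, remainder 77

1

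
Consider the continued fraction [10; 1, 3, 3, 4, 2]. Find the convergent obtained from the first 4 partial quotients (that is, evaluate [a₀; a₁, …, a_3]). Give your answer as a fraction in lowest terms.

a_0 = 10: 10/1
a_1 = 1: 11/1
a_2 = 3: 43/4
a_3 = 3: 140/13

140/13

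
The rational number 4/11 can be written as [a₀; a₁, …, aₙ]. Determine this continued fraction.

⌊4/11⌋ = 0, remainder 4
⌊11/4⌋ = 2, remainder 3
⌊4/3⌋ = 1, remainder 1
⌊3/1⌋ = 3, remainder 0

[0; 2, 1, 3]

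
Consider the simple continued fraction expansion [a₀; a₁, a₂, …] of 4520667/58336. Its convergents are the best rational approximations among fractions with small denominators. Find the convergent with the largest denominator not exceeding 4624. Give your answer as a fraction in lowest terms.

30300/391

a_0 = 77: 77/1  (≤ bound)
a_1 = 2: 155/2  (≤ bound)
a_2 = 38: 5967/77  (≤ bound)
a_3 = 1: 6122/79  (≤ bound)
a_4 = 1: 12089/156  (≤ bound)
a_5 = 2: 30300/391  (≤ bound)
a_6 = 49: 1496789/19315  (> 4624, stop)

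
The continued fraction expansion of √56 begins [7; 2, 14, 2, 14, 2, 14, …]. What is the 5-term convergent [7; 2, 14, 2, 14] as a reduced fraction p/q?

6503/869

a_0 = 7: 7/1
a_1 = 2: 15/2
a_2 = 14: 217/29
a_3 = 2: 449/60
a_4 = 14: 6503/869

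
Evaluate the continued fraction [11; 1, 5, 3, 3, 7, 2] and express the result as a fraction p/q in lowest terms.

11640/983

Compute successive convergents:
a_0 = 11: 11/1
a_1 = 1: 12/1
a_2 = 5: 71/6
a_3 = 3: 225/19
a_4 = 3: 746/63
a_5 = 7: 5447/460
a_6 = 2: 11640/983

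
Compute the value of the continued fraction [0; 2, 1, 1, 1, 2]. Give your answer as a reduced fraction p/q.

8/21

Start with 2.
1 + 1/(2/1) = 1 + 1/2 = 3/2
1 + 1/(3/2) = 1 + 2/3 = 5/3
1 + 1/(5/3) = 1 + 3/5 = 8/5
2 + 1/(8/5) = 2 + 5/8 = 21/8
0 + 1/(21/8) = 0 + 8/21 = 8/21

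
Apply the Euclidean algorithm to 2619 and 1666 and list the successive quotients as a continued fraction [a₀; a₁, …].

Run the Euclidean algorithm, recording each quotient:
2619 = 1·1666 + 953, so a_0 = 1
1666 = 1·953 + 713, so a_1 = 1
953 = 1·713 + 240, so a_2 = 1
713 = 2·240 + 233, so a_3 = 2
240 = 1·233 + 7, so a_4 = 1
233 = 33·7 + 2, so a_5 = 33
7 = 3·2 + 1, so a_6 = 3
2 = 2·1 + 0, so a_7 = 2

[1; 1, 1, 2, 1, 33, 3, 2]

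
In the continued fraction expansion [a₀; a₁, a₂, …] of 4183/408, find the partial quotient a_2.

1

4183 = 10·408 + 103, so a_0 = 10
408 = 3·103 + 99, so a_1 = 3
103 = 1·99 + 4, so a_2 = 1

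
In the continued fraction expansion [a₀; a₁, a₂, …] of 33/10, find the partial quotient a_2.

3

Repeatedly divide and take the remainder:
⌊33/10⌋ = 3, remainder 3
⌊10/3⌋ = 3, remainder 1
⌊3/1⌋ = 3, remainder 0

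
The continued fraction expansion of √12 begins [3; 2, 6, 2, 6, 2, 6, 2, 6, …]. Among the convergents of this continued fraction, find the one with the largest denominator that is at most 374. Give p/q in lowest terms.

627/181

a_0 = 3: 3/1  (≤ bound)
a_1 = 2: 7/2  (≤ bound)
a_2 = 6: 45/13  (≤ bound)
a_3 = 2: 97/28  (≤ bound)
a_4 = 6: 627/181  (≤ bound)
a_5 = 2: 1351/390  (> 374, stop)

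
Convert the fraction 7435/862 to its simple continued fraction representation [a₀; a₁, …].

⌊7435/862⌋ = 8, remainder 539
⌊862/539⌋ = 1, remainder 323
⌊539/323⌋ = 1, remainder 216
⌊323/216⌋ = 1, remainder 107
⌊216/107⌋ = 2, remainder 2
⌊107/2⌋ = 53, remainder 1
⌊2/1⌋ = 2, remainder 0

[8; 1, 1, 1, 2, 53, 2]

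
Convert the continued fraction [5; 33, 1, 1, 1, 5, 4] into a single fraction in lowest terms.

a_0 = 5: 5/1
a_1 = 33: 166/33
a_2 = 1: 171/34
a_3 = 1: 337/67
a_4 = 1: 508/101
a_5 = 5: 2877/572
a_6 = 4: 12016/2389

12016/2389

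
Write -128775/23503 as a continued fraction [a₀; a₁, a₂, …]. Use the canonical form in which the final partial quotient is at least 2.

[-6; 1, 1, 11, 2, 5, 44, 2]

Run the Euclidean algorithm, recording each quotient:
⌊-128775/23503⌋ = -6, remainder 12243
⌊23503/12243⌋ = 1, remainder 11260
⌊12243/11260⌋ = 1, remainder 983
⌊11260/983⌋ = 11, remainder 447
⌊983/447⌋ = 2, remainder 89
⌊447/89⌋ = 5, remainder 2
⌊89/2⌋ = 44, remainder 1
⌊2/1⌋ = 2, remainder 0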